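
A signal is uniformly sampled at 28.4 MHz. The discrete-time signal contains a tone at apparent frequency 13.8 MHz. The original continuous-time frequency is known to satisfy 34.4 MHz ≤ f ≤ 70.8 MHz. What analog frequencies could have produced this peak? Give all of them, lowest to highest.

42.2 MHz, 43 MHz, 70.6 MHz

Frequencies that alias to 13.8 MHz are k·fs ± 13.8 MHz for integer k ≥ 0.
k=0: 13.8 MHz.
k=1: 14.6 MHz, 42.2 MHz.
k=2: 43 MHz, 70.6 MHz.
k=3: 71.4 MHz, 99 MHz.
Within [34.4 MHz, 70.8 MHz]: 42.2 MHz, 43 MHz, 70.6 MHz.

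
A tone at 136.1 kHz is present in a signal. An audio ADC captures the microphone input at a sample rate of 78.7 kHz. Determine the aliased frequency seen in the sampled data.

136.1 kHz mod fs = 57.4 kHz.
57.4 kHz > fs/2 = 39.35 kHz, folds to fs − 57.4 kHz = 21.3 kHz.

21.3 kHz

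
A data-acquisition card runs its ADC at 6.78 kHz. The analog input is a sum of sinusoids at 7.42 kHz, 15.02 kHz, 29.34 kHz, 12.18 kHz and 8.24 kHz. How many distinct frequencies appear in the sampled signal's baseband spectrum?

fs/2 = 3.39 kHz.
7.42 kHz mod fs = 0.64 kHz.
0.64 kHz ≤ fs/2 = 3.39 kHz, appears at 0.64 kHz.
15.02 kHz mod fs = 1.46 kHz.
1.46 kHz ≤ fs/2 = 3.39 kHz, appears at 1.46 kHz.
29.34 kHz mod fs = 2.22 kHz.
2.22 kHz ≤ fs/2 = 3.39 kHz, appears at 2.22 kHz.
12.18 kHz mod fs = 5.4 kHz.
5.4 kHz > fs/2 = 3.39 kHz, folds to fs − 5.4 kHz = 1.38 kHz.
8.24 kHz mod fs = 1.46 kHz.
1.46 kHz ≤ fs/2 = 3.39 kHz, appears at 1.46 kHz.
Distinct values: {0.64 kHz, 1.38 kHz, 1.46 kHz, 2.22 kHz} → 4.

4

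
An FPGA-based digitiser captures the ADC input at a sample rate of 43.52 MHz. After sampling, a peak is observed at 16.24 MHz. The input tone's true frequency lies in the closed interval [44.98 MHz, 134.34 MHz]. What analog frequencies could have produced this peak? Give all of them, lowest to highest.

Frequencies that alias to 16.24 MHz are k·fs ± 16.24 MHz for integer k ≥ 0.
k=0: 16.24 MHz.
k=1: 27.28 MHz, 59.76 MHz.
k=2: 70.8 MHz, 103.28 MHz.
k=3: 114.32 MHz, 146.8 MHz.
k=4: 157.84 MHz, 190.32 MHz.
Within [44.98 MHz, 134.34 MHz]: 59.76 MHz, 70.8 MHz, 103.28 MHz, 114.32 MHz.

59.76 MHz, 70.8 MHz, 103.28 MHz, 114.32 MHz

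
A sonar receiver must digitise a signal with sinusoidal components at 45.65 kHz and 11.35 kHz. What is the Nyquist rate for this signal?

Highest-frequency component: 45.65 kHz.
Nyquist rate = 2 × 45.65 kHz = 91.3 kHz.

91.3 kHz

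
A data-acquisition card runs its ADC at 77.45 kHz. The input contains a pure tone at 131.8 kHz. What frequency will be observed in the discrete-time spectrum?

131.8 kHz mod fs = 54.35 kHz.
54.35 kHz > fs/2 = 38.725 kHz, folds to fs − 54.35 kHz = 23.1 kHz.

23.1 kHz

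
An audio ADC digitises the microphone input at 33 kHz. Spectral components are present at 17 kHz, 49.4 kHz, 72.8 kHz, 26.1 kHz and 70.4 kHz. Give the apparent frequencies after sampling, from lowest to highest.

4.4 kHz, 6.8 kHz, 6.9 kHz, 16 kHz, 16.4 kHz

fs/2 = 16.5 kHz.
17 kHz > fs/2 = 16.5 kHz, folds to fs − 17 kHz = 16 kHz.
49.4 kHz mod fs = 16.4 kHz.
16.4 kHz ≤ fs/2 = 16.5 kHz, appears at 16.4 kHz.
72.8 kHz mod fs = 6.8 kHz.
6.8 kHz ≤ fs/2 = 16.5 kHz, appears at 6.8 kHz.
26.1 kHz > fs/2 = 16.5 kHz, folds to fs − 26.1 kHz = 6.9 kHz.
70.4 kHz mod fs = 4.4 kHz.
4.4 kHz ≤ fs/2 = 16.5 kHz, appears at 4.4 kHz.
Distinct values: {4.4 kHz, 6.8 kHz, 6.9 kHz, 16 kHz, 16.4 kHz}.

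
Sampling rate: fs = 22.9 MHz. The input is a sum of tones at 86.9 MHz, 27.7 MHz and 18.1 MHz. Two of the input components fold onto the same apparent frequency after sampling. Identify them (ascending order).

18.1 MHz, 27.7 MHz

fs/2 = 11.45 MHz.
86.9 MHz mod fs = 18.2 MHz.
18.2 MHz > fs/2 = 11.45 MHz, folds to fs − 18.2 MHz = 4.7 MHz.
27.7 MHz mod fs = 4.8 MHz.
4.8 MHz ≤ fs/2 = 11.45 MHz, appears at 4.8 MHz.
18.1 MHz > fs/2 = 11.45 MHz, folds to fs − 18.1 MHz = 4.8 MHz.
18.1 MHz and 27.7 MHz both map to 4.8 MHz.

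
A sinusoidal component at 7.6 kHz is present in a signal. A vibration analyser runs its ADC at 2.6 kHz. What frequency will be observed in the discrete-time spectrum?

7.6 kHz mod fs = 2.4 kHz.
2.4 kHz > fs/2 = 1.3 kHz, folds to fs − 2.4 kHz = 0.2 kHz.

0.2 kHz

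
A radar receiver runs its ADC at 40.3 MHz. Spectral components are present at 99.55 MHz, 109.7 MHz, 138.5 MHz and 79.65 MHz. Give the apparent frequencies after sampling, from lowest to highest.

fs/2 = 20.15 MHz.
99.55 MHz mod fs = 18.95 MHz.
18.95 MHz ≤ fs/2 = 20.15 MHz, appears at 18.95 MHz.
109.7 MHz mod fs = 29.1 MHz.
29.1 MHz > fs/2 = 20.15 MHz, folds to fs − 29.1 MHz = 11.2 MHz.
138.5 MHz mod fs = 17.6 MHz.
17.6 MHz ≤ fs/2 = 20.15 MHz, appears at 17.6 MHz.
79.65 MHz mod fs = 39.35 MHz.
39.35 MHz > fs/2 = 20.15 MHz, folds to fs − 39.35 MHz = 0.95 MHz.
Distinct values: {0.95 MHz, 11.2 MHz, 17.6 MHz, 18.95 MHz}.

0.95 MHz, 11.2 MHz, 17.6 MHz, 18.95 MHz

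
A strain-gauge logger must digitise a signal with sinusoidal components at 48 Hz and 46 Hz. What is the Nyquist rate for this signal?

Highest-frequency component: 48 Hz.
Nyquist rate = 2 × 48 Hz = 96 Hz.

96 Hz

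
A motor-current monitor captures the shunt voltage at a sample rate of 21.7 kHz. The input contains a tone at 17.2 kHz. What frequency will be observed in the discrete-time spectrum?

4.5 kHz

17.2 kHz > fs/2 = 10.85 kHz, folds to fs − 17.2 kHz = 4.5 kHz.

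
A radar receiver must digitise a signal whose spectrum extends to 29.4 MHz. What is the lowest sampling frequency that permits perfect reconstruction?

Nyquist rate = 2 × 29.4 MHz = 58.8 MHz.

58.8 MHz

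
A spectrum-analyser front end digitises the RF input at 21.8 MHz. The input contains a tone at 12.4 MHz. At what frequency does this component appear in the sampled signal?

12.4 MHz > fs/2 = 10.9 MHz, folds to fs − 12.4 MHz = 9.4 MHz.

9.4 MHz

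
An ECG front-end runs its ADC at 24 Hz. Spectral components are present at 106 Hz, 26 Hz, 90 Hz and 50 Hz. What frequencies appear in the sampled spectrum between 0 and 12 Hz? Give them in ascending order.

fs/2 = 12 Hz.
106 Hz mod fs = 10 Hz.
10 Hz ≤ fs/2 = 12 Hz, appears at 10 Hz.
26 Hz mod fs = 2 Hz.
2 Hz ≤ fs/2 = 12 Hz, appears at 2 Hz.
90 Hz mod fs = 18 Hz.
18 Hz > fs/2 = 12 Hz, folds to fs − 18 Hz = 6 Hz.
50 Hz mod fs = 2 Hz.
2 Hz ≤ fs/2 = 12 Hz, appears at 2 Hz.
Distinct values: {2 Hz, 6 Hz, 10 Hz}.

2 Hz, 6 Hz, 10 Hz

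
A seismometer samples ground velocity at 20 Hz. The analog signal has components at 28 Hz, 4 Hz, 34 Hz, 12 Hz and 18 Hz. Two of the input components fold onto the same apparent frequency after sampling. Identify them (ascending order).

12 Hz, 28 Hz

fs/2 = 10 Hz.
28 Hz mod fs = 8 Hz.
8 Hz ≤ fs/2 = 10 Hz, appears at 8 Hz.
4 Hz ≤ fs/2 = 10 Hz, passes unchanged.
34 Hz mod fs = 14 Hz.
14 Hz > fs/2 = 10 Hz, folds to fs − 14 Hz = 6 Hz.
12 Hz > fs/2 = 10 Hz, folds to fs − 12 Hz = 8 Hz.
18 Hz > fs/2 = 10 Hz, folds to fs − 18 Hz = 2 Hz.
12 Hz and 28 Hz both map to 8 Hz.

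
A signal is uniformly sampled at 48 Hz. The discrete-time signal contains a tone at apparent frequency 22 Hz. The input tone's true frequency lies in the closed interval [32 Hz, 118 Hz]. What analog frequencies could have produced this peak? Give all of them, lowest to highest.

Frequencies that alias to 22 Hz are k·fs ± 22 Hz for integer k ≥ 0.
k=0: 22 Hz.
k=1: 26 Hz, 70 Hz.
k=2: 74 Hz, 118 Hz.
k=3: 122 Hz, 166 Hz.
Within [32 Hz, 118 Hz]: 70 Hz, 74 Hz, 118 Hz.

70 Hz, 74 Hz, 118 Hz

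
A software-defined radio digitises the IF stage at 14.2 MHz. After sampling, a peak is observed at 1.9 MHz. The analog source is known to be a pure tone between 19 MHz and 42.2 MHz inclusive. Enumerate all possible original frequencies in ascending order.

Frequencies that alias to 1.9 MHz are k·fs ± 1.9 MHz for integer k ≥ 0.
k=0: 1.9 MHz.
k=1: 12.3 MHz, 16.1 MHz.
k=2: 26.5 MHz, 30.3 MHz.
k=3: 40.7 MHz, 44.5 MHz.
k=4: 54.9 MHz, 58.7 MHz.
Within [19 MHz, 42.2 MHz]: 26.5 MHz, 30.3 MHz, 40.7 MHz.

26.5 MHz, 30.3 MHz, 40.7 MHz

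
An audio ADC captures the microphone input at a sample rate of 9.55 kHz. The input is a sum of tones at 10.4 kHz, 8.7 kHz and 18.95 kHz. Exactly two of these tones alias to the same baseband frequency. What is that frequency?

0.85 kHz

fs/2 = 4.775 kHz.
10.4 kHz mod fs = 0.85 kHz.
0.85 kHz ≤ fs/2 = 4.775 kHz, appears at 0.85 kHz.
8.7 kHz > fs/2 = 4.775 kHz, folds to fs − 8.7 kHz = 0.85 kHz.
18.95 kHz mod fs = 9.4 kHz.
9.4 kHz > fs/2 = 4.775 kHz, folds to fs − 9.4 kHz = 0.15 kHz.
8.7 kHz and 10.4 kHz both map to 0.85 kHz.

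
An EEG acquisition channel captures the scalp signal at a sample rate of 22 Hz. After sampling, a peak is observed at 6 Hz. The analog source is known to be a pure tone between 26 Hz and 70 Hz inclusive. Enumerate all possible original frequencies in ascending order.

28 Hz, 38 Hz, 50 Hz, 60 Hz

Frequencies that alias to 6 Hz are k·fs ± 6 Hz for integer k ≥ 0.
k=0: 6 Hz.
k=1: 16 Hz, 28 Hz.
k=2: 38 Hz, 50 Hz.
k=3: 60 Hz, 72 Hz.
k=4: 82 Hz, 94 Hz.
Within [26 Hz, 70 Hz]: 28 Hz, 38 Hz, 50 Hz, 60 Hz.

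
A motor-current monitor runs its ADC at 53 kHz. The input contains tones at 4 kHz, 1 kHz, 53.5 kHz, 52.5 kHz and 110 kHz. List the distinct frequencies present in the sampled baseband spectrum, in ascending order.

fs/2 = 26.5 kHz.
4 kHz ≤ fs/2 = 26.5 kHz, passes unchanged.
1 kHz ≤ fs/2 = 26.5 kHz, passes unchanged.
53.5 kHz mod fs = 0.5 kHz.
0.5 kHz ≤ fs/2 = 26.5 kHz, appears at 0.5 kHz.
52.5 kHz > fs/2 = 26.5 kHz, folds to fs − 52.5 kHz = 0.5 kHz.
110 kHz mod fs = 4 kHz.
4 kHz ≤ fs/2 = 26.5 kHz, appears at 4 kHz.
Distinct values: {0.5 kHz, 1 kHz, 4 kHz}.

0.5 kHz, 1 kHz, 4 kHz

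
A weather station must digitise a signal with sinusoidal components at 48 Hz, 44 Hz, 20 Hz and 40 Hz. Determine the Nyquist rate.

96 Hz

Highest-frequency component: 48 Hz.
Nyquist rate = 2 × 48 Hz = 96 Hz.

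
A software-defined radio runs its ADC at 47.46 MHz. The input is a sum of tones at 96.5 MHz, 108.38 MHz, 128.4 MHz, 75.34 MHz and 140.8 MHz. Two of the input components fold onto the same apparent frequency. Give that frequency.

fs/2 = 23.73 MHz.
96.5 MHz mod fs = 1.58 MHz.
1.58 MHz ≤ fs/2 = 23.73 MHz, appears at 1.58 MHz.
108.38 MHz mod fs = 13.46 MHz.
13.46 MHz ≤ fs/2 = 23.73 MHz, appears at 13.46 MHz.
128.4 MHz mod fs = 33.48 MHz.
33.48 MHz > fs/2 = 23.73 MHz, folds to fs − 33.48 MHz = 13.98 MHz.
75.34 MHz mod fs = 27.88 MHz.
27.88 MHz > fs/2 = 23.73 MHz, folds to fs − 27.88 MHz = 19.58 MHz.
140.8 MHz mod fs = 45.88 MHz.
45.88 MHz > fs/2 = 23.73 MHz, folds to fs − 45.88 MHz = 1.58 MHz.
96.5 MHz and 140.8 MHz both map to 1.58 MHz.

1.58 MHz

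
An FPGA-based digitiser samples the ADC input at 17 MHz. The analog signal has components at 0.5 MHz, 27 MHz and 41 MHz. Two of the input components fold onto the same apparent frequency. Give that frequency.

7 MHz

fs/2 = 8.5 MHz.
0.5 MHz ≤ fs/2 = 8.5 MHz, passes unchanged.
27 MHz mod fs = 10 MHz.
10 MHz > fs/2 = 8.5 MHz, folds to fs − 10 MHz = 7 MHz.
41 MHz mod fs = 7 MHz.
7 MHz ≤ fs/2 = 8.5 MHz, appears at 7 MHz.
27 MHz and 41 MHz both map to 7 MHz.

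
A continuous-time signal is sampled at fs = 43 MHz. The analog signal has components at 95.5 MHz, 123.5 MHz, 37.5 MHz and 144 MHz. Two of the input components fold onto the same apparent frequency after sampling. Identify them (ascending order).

37.5 MHz, 123.5 MHz

fs/2 = 21.5 MHz.
95.5 MHz mod fs = 9.5 MHz.
9.5 MHz ≤ fs/2 = 21.5 MHz, appears at 9.5 MHz.
123.5 MHz mod fs = 37.5 MHz.
37.5 MHz > fs/2 = 21.5 MHz, folds to fs − 37.5 MHz = 5.5 MHz.
37.5 MHz > fs/2 = 21.5 MHz, folds to fs − 37.5 MHz = 5.5 MHz.
144 MHz mod fs = 15 MHz.
15 MHz ≤ fs/2 = 21.5 MHz, appears at 15 MHz.
37.5 MHz and 123.5 MHz both map to 5.5 MHz.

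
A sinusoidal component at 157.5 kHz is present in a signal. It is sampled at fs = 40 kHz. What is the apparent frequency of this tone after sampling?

157.5 kHz mod fs = 37.5 kHz.
37.5 kHz > fs/2 = 20 kHz, folds to fs − 37.5 kHz = 2.5 kHz.

2.5 kHz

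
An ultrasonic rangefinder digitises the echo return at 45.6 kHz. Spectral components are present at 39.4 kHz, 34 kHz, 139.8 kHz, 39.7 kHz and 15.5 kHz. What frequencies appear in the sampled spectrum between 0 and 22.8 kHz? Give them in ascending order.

3 kHz, 5.9 kHz, 6.2 kHz, 11.6 kHz, 15.5 kHz

fs/2 = 22.8 kHz.
39.4 kHz > fs/2 = 22.8 kHz, folds to fs − 39.4 kHz = 6.2 kHz.
34 kHz > fs/2 = 22.8 kHz, folds to fs − 34 kHz = 11.6 kHz.
139.8 kHz mod fs = 3 kHz.
3 kHz ≤ fs/2 = 22.8 kHz, appears at 3 kHz.
39.7 kHz > fs/2 = 22.8 kHz, folds to fs − 39.7 kHz = 5.9 kHz.
15.5 kHz ≤ fs/2 = 22.8 kHz, passes unchanged.
Distinct values: {3 kHz, 5.9 kHz, 6.2 kHz, 11.6 kHz, 15.5 kHz}.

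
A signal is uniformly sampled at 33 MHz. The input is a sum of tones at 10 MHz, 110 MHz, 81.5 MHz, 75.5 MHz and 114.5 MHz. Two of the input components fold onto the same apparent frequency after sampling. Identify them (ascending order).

fs/2 = 16.5 MHz.
10 MHz ≤ fs/2 = 16.5 MHz, passes unchanged.
110 MHz mod fs = 11 MHz.
11 MHz ≤ fs/2 = 16.5 MHz, appears at 11 MHz.
81.5 MHz mod fs = 15.5 MHz.
15.5 MHz ≤ fs/2 = 16.5 MHz, appears at 15.5 MHz.
75.5 MHz mod fs = 9.5 MHz.
9.5 MHz ≤ fs/2 = 16.5 MHz, appears at 9.5 MHz.
114.5 MHz mod fs = 15.5 MHz.
15.5 MHz ≤ fs/2 = 16.5 MHz, appears at 15.5 MHz.
81.5 MHz and 114.5 MHz both map to 15.5 MHz.

81.5 MHz, 114.5 MHz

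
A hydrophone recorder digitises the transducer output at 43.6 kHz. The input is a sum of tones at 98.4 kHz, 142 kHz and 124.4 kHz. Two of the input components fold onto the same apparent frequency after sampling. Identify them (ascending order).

98.4 kHz, 142 kHz

fs/2 = 21.8 kHz.
98.4 kHz mod fs = 11.2 kHz.
11.2 kHz ≤ fs/2 = 21.8 kHz, appears at 11.2 kHz.
142 kHz mod fs = 11.2 kHz.
11.2 kHz ≤ fs/2 = 21.8 kHz, appears at 11.2 kHz.
124.4 kHz mod fs = 37.2 kHz.
37.2 kHz > fs/2 = 21.8 kHz, folds to fs − 37.2 kHz = 6.4 kHz.
98.4 kHz and 142 kHz both map to 11.2 kHz.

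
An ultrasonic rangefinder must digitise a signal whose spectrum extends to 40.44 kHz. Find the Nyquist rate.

80.88 kHz

Nyquist rate = 2 × 40.44 kHz = 80.88 kHz.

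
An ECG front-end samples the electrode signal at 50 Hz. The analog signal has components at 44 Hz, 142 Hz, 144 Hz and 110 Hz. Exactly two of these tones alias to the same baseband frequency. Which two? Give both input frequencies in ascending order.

fs/2 = 25 Hz.
44 Hz > fs/2 = 25 Hz, folds to fs − 44 Hz = 6 Hz.
142 Hz mod fs = 42 Hz.
42 Hz > fs/2 = 25 Hz, folds to fs − 42 Hz = 8 Hz.
144 Hz mod fs = 44 Hz.
44 Hz > fs/2 = 25 Hz, folds to fs − 44 Hz = 6 Hz.
110 Hz mod fs = 10 Hz.
10 Hz ≤ fs/2 = 25 Hz, appears at 10 Hz.
44 Hz and 144 Hz both map to 6 Hz.

44 Hz, 144 Hz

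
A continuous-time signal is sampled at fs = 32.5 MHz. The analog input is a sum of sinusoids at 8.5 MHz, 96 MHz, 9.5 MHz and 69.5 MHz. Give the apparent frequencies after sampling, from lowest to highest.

fs/2 = 16.25 MHz.
8.5 MHz ≤ fs/2 = 16.25 MHz, passes unchanged.
96 MHz mod fs = 31 MHz.
31 MHz > fs/2 = 16.25 MHz, folds to fs − 31 MHz = 1.5 MHz.
9.5 MHz ≤ fs/2 = 16.25 MHz, passes unchanged.
69.5 MHz mod fs = 4.5 MHz.
4.5 MHz ≤ fs/2 = 16.25 MHz, appears at 4.5 MHz.
Distinct values: {1.5 MHz, 4.5 MHz, 8.5 MHz, 9.5 MHz}.

1.5 MHz, 4.5 MHz, 8.5 MHz, 9.5 MHz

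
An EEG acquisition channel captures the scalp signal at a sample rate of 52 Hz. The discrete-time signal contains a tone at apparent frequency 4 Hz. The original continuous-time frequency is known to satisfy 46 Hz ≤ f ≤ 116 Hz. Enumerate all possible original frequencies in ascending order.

Frequencies that alias to 4 Hz are k·fs ± 4 Hz for integer k ≥ 0.
k=0: 4 Hz.
k=1: 48 Hz, 56 Hz.
k=2: 100 Hz, 108 Hz.
k=3: 152 Hz, 160 Hz.
Within [46 Hz, 116 Hz]: 48 Hz, 56 Hz, 100 Hz, 108 Hz.

48 Hz, 56 Hz, 100 Hz, 108 Hz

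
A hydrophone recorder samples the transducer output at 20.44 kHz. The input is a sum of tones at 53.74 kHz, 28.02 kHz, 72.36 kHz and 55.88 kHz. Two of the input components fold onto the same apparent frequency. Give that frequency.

7.58 kHz

fs/2 = 10.22 kHz.
53.74 kHz mod fs = 12.86 kHz.
12.86 kHz > fs/2 = 10.22 kHz, folds to fs − 12.86 kHz = 7.58 kHz.
28.02 kHz mod fs = 7.58 kHz.
7.58 kHz ≤ fs/2 = 10.22 kHz, appears at 7.58 kHz.
72.36 kHz mod fs = 11.04 kHz.
11.04 kHz > fs/2 = 10.22 kHz, folds to fs − 11.04 kHz = 9.4 kHz.
55.88 kHz mod fs = 15 kHz.
15 kHz > fs/2 = 10.22 kHz, folds to fs − 15 kHz = 5.44 kHz.
28.02 kHz and 53.74 kHz both map to 7.58 kHz.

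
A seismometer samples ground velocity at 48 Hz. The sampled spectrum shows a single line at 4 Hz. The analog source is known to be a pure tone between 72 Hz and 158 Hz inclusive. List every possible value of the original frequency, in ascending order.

Frequencies that alias to 4 Hz are k·fs ± 4 Hz for integer k ≥ 0.
k=0: 4 Hz.
k=1: 44 Hz, 52 Hz.
k=2: 92 Hz, 100 Hz.
k=3: 140 Hz, 148 Hz.
k=4: 188 Hz, 196 Hz.
Within [72 Hz, 158 Hz]: 92 Hz, 100 Hz, 140 Hz, 148 Hz.

92 Hz, 100 Hz, 140 Hz, 148 Hz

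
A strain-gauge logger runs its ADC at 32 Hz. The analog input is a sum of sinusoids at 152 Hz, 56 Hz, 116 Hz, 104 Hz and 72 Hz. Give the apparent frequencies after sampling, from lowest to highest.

8 Hz, 12 Hz

fs/2 = 16 Hz.
152 Hz mod fs = 24 Hz.
24 Hz > fs/2 = 16 Hz, folds to fs − 24 Hz = 8 Hz.
56 Hz mod fs = 24 Hz.
24 Hz > fs/2 = 16 Hz, folds to fs − 24 Hz = 8 Hz.
116 Hz mod fs = 20 Hz.
20 Hz > fs/2 = 16 Hz, folds to fs − 20 Hz = 12 Hz.
104 Hz mod fs = 8 Hz.
8 Hz ≤ fs/2 = 16 Hz, appears at 8 Hz.
72 Hz mod fs = 8 Hz.
8 Hz ≤ fs/2 = 16 Hz, appears at 8 Hz.
Distinct values: {8 Hz, 12 Hz}.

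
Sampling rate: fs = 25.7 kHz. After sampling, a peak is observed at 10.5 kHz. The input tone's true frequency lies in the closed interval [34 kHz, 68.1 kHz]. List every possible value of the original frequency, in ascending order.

36.2 kHz, 40.9 kHz, 61.9 kHz, 66.6 kHz

Frequencies that alias to 10.5 kHz are k·fs ± 10.5 kHz for integer k ≥ 0.
k=0: 10.5 kHz.
k=1: 15.2 kHz, 36.2 kHz.
k=2: 40.9 kHz, 61.9 kHz.
k=3: 66.6 kHz, 87.6 kHz.
k=4: 92.3 kHz, 113.3 kHz.
Within [34 kHz, 68.1 kHz]: 36.2 kHz, 40.9 kHz, 61.9 kHz, 66.6 kHz.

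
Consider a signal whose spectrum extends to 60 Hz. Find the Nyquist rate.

Nyquist rate = 2 × 60 Hz = 120 Hz.

120 Hz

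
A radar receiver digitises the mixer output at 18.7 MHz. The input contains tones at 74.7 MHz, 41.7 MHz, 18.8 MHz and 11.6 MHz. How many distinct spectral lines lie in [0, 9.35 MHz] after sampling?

fs/2 = 9.35 MHz.
74.7 MHz mod fs = 18.6 MHz.
18.6 MHz > fs/2 = 9.35 MHz, folds to fs − 18.6 MHz = 0.1 MHz.
41.7 MHz mod fs = 4.3 MHz.
4.3 MHz ≤ fs/2 = 9.35 MHz, appears at 4.3 MHz.
18.8 MHz mod fs = 0.1 MHz.
0.1 MHz ≤ fs/2 = 9.35 MHz, appears at 0.1 MHz.
11.6 MHz > fs/2 = 9.35 MHz, folds to fs − 11.6 MHz = 7.1 MHz.
Distinct values: {0.1 MHz, 4.3 MHz, 7.1 MHz} → 3.

3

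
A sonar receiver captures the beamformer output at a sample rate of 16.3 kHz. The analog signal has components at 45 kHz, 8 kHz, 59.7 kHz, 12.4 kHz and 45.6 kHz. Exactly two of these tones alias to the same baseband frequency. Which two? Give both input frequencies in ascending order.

fs/2 = 8.15 kHz.
45 kHz mod fs = 12.4 kHz.
12.4 kHz > fs/2 = 8.15 kHz, folds to fs − 12.4 kHz = 3.9 kHz.
8 kHz ≤ fs/2 = 8.15 kHz, passes unchanged.
59.7 kHz mod fs = 10.8 kHz.
10.8 kHz > fs/2 = 8.15 kHz, folds to fs − 10.8 kHz = 5.5 kHz.
12.4 kHz > fs/2 = 8.15 kHz, folds to fs − 12.4 kHz = 3.9 kHz.
45.6 kHz mod fs = 13 kHz.
13 kHz > fs/2 = 8.15 kHz, folds to fs − 13 kHz = 3.3 kHz.
12.4 kHz and 45 kHz both map to 3.9 kHz.

12.4 kHz, 45 kHz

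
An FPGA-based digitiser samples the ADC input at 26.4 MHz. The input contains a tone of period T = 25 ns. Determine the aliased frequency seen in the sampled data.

12.8 MHz

T = 25 ns → f = 1/T = 40 MHz.
40 MHz mod fs = 13.6 MHz.
13.6 MHz > fs/2 = 13.2 MHz, folds to fs − 13.6 MHz = 12.8 MHz.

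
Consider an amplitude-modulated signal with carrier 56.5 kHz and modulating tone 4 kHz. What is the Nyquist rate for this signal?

121 kHz

AM sidebands sit at fc ± fm = 52.5 kHz and 60.5 kHz.
Highest-frequency component: 60.5 kHz.
Nyquist rate = 2 × 60.5 kHz = 121 kHz.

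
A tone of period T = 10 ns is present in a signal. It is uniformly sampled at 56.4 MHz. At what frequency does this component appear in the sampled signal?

T = 10 ns → f = 1/T = 100 MHz.
100 MHz mod fs = 43.6 MHz.
43.6 MHz > fs/2 = 28.2 MHz, folds to fs − 43.6 MHz = 12.8 MHz.

12.8 MHz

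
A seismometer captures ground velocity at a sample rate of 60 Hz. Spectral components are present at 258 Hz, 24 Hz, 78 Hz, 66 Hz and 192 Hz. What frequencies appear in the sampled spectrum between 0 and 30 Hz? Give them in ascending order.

6 Hz, 12 Hz, 18 Hz, 24 Hz

fs/2 = 30 Hz.
258 Hz mod fs = 18 Hz.
18 Hz ≤ fs/2 = 30 Hz, appears at 18 Hz.
24 Hz ≤ fs/2 = 30 Hz, passes unchanged.
78 Hz mod fs = 18 Hz.
18 Hz ≤ fs/2 = 30 Hz, appears at 18 Hz.
66 Hz mod fs = 6 Hz.
6 Hz ≤ fs/2 = 30 Hz, appears at 6 Hz.
192 Hz mod fs = 12 Hz.
12 Hz ≤ fs/2 = 30 Hz, appears at 12 Hz.
Distinct values: {6 Hz, 12 Hz, 18 Hz, 24 Hz}.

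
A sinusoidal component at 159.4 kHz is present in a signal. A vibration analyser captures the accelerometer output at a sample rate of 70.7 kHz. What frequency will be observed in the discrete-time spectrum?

159.4 kHz mod fs = 18 kHz.
18 kHz ≤ fs/2 = 35.35 kHz, appears at 18 kHz.

18 kHz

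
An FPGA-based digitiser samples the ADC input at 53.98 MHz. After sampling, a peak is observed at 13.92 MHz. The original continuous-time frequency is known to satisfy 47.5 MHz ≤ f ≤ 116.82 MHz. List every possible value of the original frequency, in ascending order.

Frequencies that alias to 13.92 MHz are k·fs ± 13.92 MHz for integer k ≥ 0.
k=0: 13.92 MHz.
k=1: 40.06 MHz, 67.9 MHz.
k=2: 94.04 MHz, 121.88 MHz.
k=3: 148.02 MHz, 175.86 MHz.
Within [47.5 MHz, 116.82 MHz]: 67.9 MHz, 94.04 MHz.

67.9 MHz, 94.04 MHz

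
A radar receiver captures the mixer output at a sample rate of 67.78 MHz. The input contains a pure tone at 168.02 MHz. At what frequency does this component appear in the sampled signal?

168.02 MHz mod fs = 32.46 MHz.
32.46 MHz ≤ fs/2 = 33.89 MHz, appears at 32.46 MHz.

32.46 MHz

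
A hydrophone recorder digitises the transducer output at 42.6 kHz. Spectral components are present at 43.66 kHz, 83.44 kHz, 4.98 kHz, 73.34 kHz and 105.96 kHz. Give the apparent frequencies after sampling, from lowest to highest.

1.06 kHz, 1.76 kHz, 4.98 kHz, 11.86 kHz, 20.76 kHz

fs/2 = 21.3 kHz.
43.66 kHz mod fs = 1.06 kHz.
1.06 kHz ≤ fs/2 = 21.3 kHz, appears at 1.06 kHz.
83.44 kHz mod fs = 40.84 kHz.
40.84 kHz > fs/2 = 21.3 kHz, folds to fs − 40.84 kHz = 1.76 kHz.
4.98 kHz ≤ fs/2 = 21.3 kHz, passes unchanged.
73.34 kHz mod fs = 30.74 kHz.
30.74 kHz > fs/2 = 21.3 kHz, folds to fs − 30.74 kHz = 11.86 kHz.
105.96 kHz mod fs = 20.76 kHz.
20.76 kHz ≤ fs/2 = 21.3 kHz, appears at 20.76 kHz.
Distinct values: {1.06 kHz, 1.76 kHz, 4.98 kHz, 11.86 kHz, 20.76 kHz}.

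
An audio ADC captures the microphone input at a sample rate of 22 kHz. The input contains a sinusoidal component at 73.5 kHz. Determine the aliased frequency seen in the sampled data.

73.5 kHz mod fs = 7.5 kHz.
7.5 kHz ≤ fs/2 = 11 kHz, appears at 7.5 kHz.

7.5 kHz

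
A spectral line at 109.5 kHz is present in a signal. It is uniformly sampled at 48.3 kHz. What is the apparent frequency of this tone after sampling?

109.5 kHz mod fs = 12.9 kHz.
12.9 kHz ≤ fs/2 = 24.15 kHz, appears at 12.9 kHz.

12.9 kHz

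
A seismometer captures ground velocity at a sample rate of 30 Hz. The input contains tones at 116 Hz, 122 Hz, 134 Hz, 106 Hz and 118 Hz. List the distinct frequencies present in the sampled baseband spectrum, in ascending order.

fs/2 = 15 Hz.
116 Hz mod fs = 26 Hz.
26 Hz > fs/2 = 15 Hz, folds to fs − 26 Hz = 4 Hz.
122 Hz mod fs = 2 Hz.
2 Hz ≤ fs/2 = 15 Hz, appears at 2 Hz.
134 Hz mod fs = 14 Hz.
14 Hz ≤ fs/2 = 15 Hz, appears at 14 Hz.
106 Hz mod fs = 16 Hz.
16 Hz > fs/2 = 15 Hz, folds to fs − 16 Hz = 14 Hz.
118 Hz mod fs = 28 Hz.
28 Hz > fs/2 = 15 Hz, folds to fs − 28 Hz = 2 Hz.
Distinct values: {2 Hz, 4 Hz, 14 Hz}.

2 Hz, 4 Hz, 14 Hz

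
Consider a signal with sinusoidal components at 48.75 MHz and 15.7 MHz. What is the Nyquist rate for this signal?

Highest-frequency component: 48.75 MHz.
Nyquist rate = 2 × 48.75 MHz = 97.5 MHz.

97.5 MHz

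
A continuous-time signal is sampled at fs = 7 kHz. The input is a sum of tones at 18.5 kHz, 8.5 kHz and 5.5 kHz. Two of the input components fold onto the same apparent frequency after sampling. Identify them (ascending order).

5.5 kHz, 8.5 kHz

fs/2 = 3.5 kHz.
18.5 kHz mod fs = 4.5 kHz.
4.5 kHz > fs/2 = 3.5 kHz, folds to fs − 4.5 kHz = 2.5 kHz.
8.5 kHz mod fs = 1.5 kHz.
1.5 kHz ≤ fs/2 = 3.5 kHz, appears at 1.5 kHz.
5.5 kHz > fs/2 = 3.5 kHz, folds to fs − 5.5 kHz = 1.5 kHz.
5.5 kHz and 8.5 kHz both map to 1.5 kHz.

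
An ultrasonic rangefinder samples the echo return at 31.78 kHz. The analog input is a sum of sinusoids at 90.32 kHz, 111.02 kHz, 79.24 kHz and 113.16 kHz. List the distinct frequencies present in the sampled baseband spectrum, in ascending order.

fs/2 = 15.89 kHz.
90.32 kHz mod fs = 26.76 kHz.
26.76 kHz > fs/2 = 15.89 kHz, folds to fs − 26.76 kHz = 5.02 kHz.
111.02 kHz mod fs = 15.68 kHz.
15.68 kHz ≤ fs/2 = 15.89 kHz, appears at 15.68 kHz.
79.24 kHz mod fs = 15.68 kHz.
15.68 kHz ≤ fs/2 = 15.89 kHz, appears at 15.68 kHz.
113.16 kHz mod fs = 17.82 kHz.
17.82 kHz > fs/2 = 15.89 kHz, folds to fs − 17.82 kHz = 13.96 kHz.
Distinct values: {5.02 kHz, 13.96 kHz, 15.68 kHz}.

5.02 kHz, 13.96 kHz, 15.68 kHz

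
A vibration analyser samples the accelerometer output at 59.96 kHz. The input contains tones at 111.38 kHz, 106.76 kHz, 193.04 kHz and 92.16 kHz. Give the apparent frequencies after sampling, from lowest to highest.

fs/2 = 29.98 kHz.
111.38 kHz mod fs = 51.42 kHz.
51.42 kHz > fs/2 = 29.98 kHz, folds to fs − 51.42 kHz = 8.54 kHz.
106.76 kHz mod fs = 46.8 kHz.
46.8 kHz > fs/2 = 29.98 kHz, folds to fs − 46.8 kHz = 13.16 kHz.
193.04 kHz mod fs = 13.16 kHz.
13.16 kHz ≤ fs/2 = 29.98 kHz, appears at 13.16 kHz.
92.16 kHz mod fs = 32.2 kHz.
32.2 kHz > fs/2 = 29.98 kHz, folds to fs − 32.2 kHz = 27.76 kHz.
Distinct values: {8.54 kHz, 13.16 kHz, 27.76 kHz}.

8.54 kHz, 13.16 kHz, 27.76 kHz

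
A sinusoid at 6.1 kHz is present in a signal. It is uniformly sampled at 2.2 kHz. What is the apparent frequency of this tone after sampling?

6.1 kHz mod fs = 1.7 kHz.
1.7 kHz > fs/2 = 1.1 kHz, folds to fs − 1.7 kHz = 0.5 kHz.

0.5 kHz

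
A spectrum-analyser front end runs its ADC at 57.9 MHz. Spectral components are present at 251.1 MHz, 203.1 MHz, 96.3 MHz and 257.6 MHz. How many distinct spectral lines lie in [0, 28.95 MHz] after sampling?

fs/2 = 28.95 MHz.
251.1 MHz mod fs = 19.5 MHz.
19.5 MHz ≤ fs/2 = 28.95 MHz, appears at 19.5 MHz.
203.1 MHz mod fs = 29.4 MHz.
29.4 MHz > fs/2 = 28.95 MHz, folds to fs − 29.4 MHz = 28.5 MHz.
96.3 MHz mod fs = 38.4 MHz.
38.4 MHz > fs/2 = 28.95 MHz, folds to fs − 38.4 MHz = 19.5 MHz.
257.6 MHz mod fs = 26 MHz.
26 MHz ≤ fs/2 = 28.95 MHz, appears at 26 MHz.
Distinct values: {19.5 MHz, 26 MHz, 28.5 MHz} → 3.

3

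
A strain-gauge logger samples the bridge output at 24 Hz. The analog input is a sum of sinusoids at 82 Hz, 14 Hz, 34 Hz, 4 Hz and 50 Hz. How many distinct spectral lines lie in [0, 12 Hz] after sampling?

3

fs/2 = 12 Hz.
82 Hz mod fs = 10 Hz.
10 Hz ≤ fs/2 = 12 Hz, appears at 10 Hz.
14 Hz > fs/2 = 12 Hz, folds to fs − 14 Hz = 10 Hz.
34 Hz mod fs = 10 Hz.
10 Hz ≤ fs/2 = 12 Hz, appears at 10 Hz.
4 Hz ≤ fs/2 = 12 Hz, passes unchanged.
50 Hz mod fs = 2 Hz.
2 Hz ≤ fs/2 = 12 Hz, appears at 2 Hz.
Distinct values: {2 Hz, 4 Hz, 10 Hz} → 3.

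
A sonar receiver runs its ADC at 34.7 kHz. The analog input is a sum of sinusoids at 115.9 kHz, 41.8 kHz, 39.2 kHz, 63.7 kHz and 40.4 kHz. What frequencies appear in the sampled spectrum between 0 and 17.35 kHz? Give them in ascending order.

fs/2 = 17.35 kHz.
115.9 kHz mod fs = 11.8 kHz.
11.8 kHz ≤ fs/2 = 17.35 kHz, appears at 11.8 kHz.
41.8 kHz mod fs = 7.1 kHz.
7.1 kHz ≤ fs/2 = 17.35 kHz, appears at 7.1 kHz.
39.2 kHz mod fs = 4.5 kHz.
4.5 kHz ≤ fs/2 = 17.35 kHz, appears at 4.5 kHz.
63.7 kHz mod fs = 29 kHz.
29 kHz > fs/2 = 17.35 kHz, folds to fs − 29 kHz = 5.7 kHz.
40.4 kHz mod fs = 5.7 kHz.
5.7 kHz ≤ fs/2 = 17.35 kHz, appears at 5.7 kHz.
Distinct values: {4.5 kHz, 5.7 kHz, 7.1 kHz, 11.8 kHz}.

4.5 kHz, 5.7 kHz, 7.1 kHz, 11.8 kHz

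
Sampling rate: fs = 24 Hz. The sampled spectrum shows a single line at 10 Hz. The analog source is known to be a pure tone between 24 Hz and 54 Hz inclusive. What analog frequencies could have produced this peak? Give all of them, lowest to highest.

Frequencies that alias to 10 Hz are k·fs ± 10 Hz for integer k ≥ 0.
k=0: 10 Hz.
k=1: 14 Hz, 34 Hz.
k=2: 38 Hz, 58 Hz.
k=3: 62 Hz, 82 Hz.
Within [24 Hz, 54 Hz]: 34 Hz, 38 Hz.

34 Hz, 38 Hz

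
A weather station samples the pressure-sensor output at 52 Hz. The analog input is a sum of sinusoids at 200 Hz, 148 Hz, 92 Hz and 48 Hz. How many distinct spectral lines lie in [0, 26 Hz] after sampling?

fs/2 = 26 Hz.
200 Hz mod fs = 44 Hz.
44 Hz > fs/2 = 26 Hz, folds to fs − 44 Hz = 8 Hz.
148 Hz mod fs = 44 Hz.
44 Hz > fs/2 = 26 Hz, folds to fs − 44 Hz = 8 Hz.
92 Hz mod fs = 40 Hz.
40 Hz > fs/2 = 26 Hz, folds to fs − 40 Hz = 12 Hz.
48 Hz > fs/2 = 26 Hz, folds to fs − 48 Hz = 4 Hz.
Distinct values: {4 Hz, 8 Hz, 12 Hz} → 3.

3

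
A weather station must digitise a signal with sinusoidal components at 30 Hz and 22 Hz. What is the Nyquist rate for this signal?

Highest-frequency component: 30 Hz.
Nyquist rate = 2 × 30 Hz = 60 Hz.

60 Hz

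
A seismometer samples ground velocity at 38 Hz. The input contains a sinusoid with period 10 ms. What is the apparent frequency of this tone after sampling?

14 Hz

T = 10 ms → f = 1/T = 100 Hz.
100 Hz mod fs = 24 Hz.
24 Hz > fs/2 = 19 Hz, folds to fs − 24 Hz = 14 Hz.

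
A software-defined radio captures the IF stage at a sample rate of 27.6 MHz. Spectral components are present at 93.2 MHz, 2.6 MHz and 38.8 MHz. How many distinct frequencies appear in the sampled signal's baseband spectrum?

fs/2 = 13.8 MHz.
93.2 MHz mod fs = 10.4 MHz.
10.4 MHz ≤ fs/2 = 13.8 MHz, appears at 10.4 MHz.
2.6 MHz ≤ fs/2 = 13.8 MHz, passes unchanged.
38.8 MHz mod fs = 11.2 MHz.
11.2 MHz ≤ fs/2 = 13.8 MHz, appears at 11.2 MHz.
Distinct values: {2.6 MHz, 10.4 MHz, 11.2 MHz} → 3.

3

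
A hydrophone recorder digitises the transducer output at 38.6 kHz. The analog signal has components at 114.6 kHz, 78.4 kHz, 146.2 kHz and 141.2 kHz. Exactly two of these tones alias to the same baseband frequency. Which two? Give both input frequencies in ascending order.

78.4 kHz, 114.6 kHz

fs/2 = 19.3 kHz.
114.6 kHz mod fs = 37.4 kHz.
37.4 kHz > fs/2 = 19.3 kHz, folds to fs − 37.4 kHz = 1.2 kHz.
78.4 kHz mod fs = 1.2 kHz.
1.2 kHz ≤ fs/2 = 19.3 kHz, appears at 1.2 kHz.
146.2 kHz mod fs = 30.4 kHz.
30.4 kHz > fs/2 = 19.3 kHz, folds to fs − 30.4 kHz = 8.2 kHz.
141.2 kHz mod fs = 25.4 kHz.
25.4 kHz > fs/2 = 19.3 kHz, folds to fs − 25.4 kHz = 13.2 kHz.
78.4 kHz and 114.6 kHz both map to 1.2 kHz.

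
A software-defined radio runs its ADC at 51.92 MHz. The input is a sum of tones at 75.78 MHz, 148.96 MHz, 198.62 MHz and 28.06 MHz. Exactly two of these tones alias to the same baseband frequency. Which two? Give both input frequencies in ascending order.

fs/2 = 25.96 MHz.
75.78 MHz mod fs = 23.86 MHz.
23.86 MHz ≤ fs/2 = 25.96 MHz, appears at 23.86 MHz.
148.96 MHz mod fs = 45.12 MHz.
45.12 MHz > fs/2 = 25.96 MHz, folds to fs − 45.12 MHz = 6.8 MHz.
198.62 MHz mod fs = 42.86 MHz.
42.86 MHz > fs/2 = 25.96 MHz, folds to fs − 42.86 MHz = 9.06 MHz.
28.06 MHz > fs/2 = 25.96 MHz, folds to fs − 28.06 MHz = 23.86 MHz.
28.06 MHz and 75.78 MHz both map to 23.86 MHz.

28.06 MHz, 75.78 MHz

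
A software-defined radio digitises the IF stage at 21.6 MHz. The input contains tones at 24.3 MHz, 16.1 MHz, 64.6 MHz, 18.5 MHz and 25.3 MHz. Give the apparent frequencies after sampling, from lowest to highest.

0.2 MHz, 2.7 MHz, 3.1 MHz, 3.7 MHz, 5.5 MHz

fs/2 = 10.8 MHz.
24.3 MHz mod fs = 2.7 MHz.
2.7 MHz ≤ fs/2 = 10.8 MHz, appears at 2.7 MHz.
16.1 MHz > fs/2 = 10.8 MHz, folds to fs − 16.1 MHz = 5.5 MHz.
64.6 MHz mod fs = 21.4 MHz.
21.4 MHz > fs/2 = 10.8 MHz, folds to fs − 21.4 MHz = 0.2 MHz.
18.5 MHz > fs/2 = 10.8 MHz, folds to fs − 18.5 MHz = 3.1 MHz.
25.3 MHz mod fs = 3.7 MHz.
3.7 MHz ≤ fs/2 = 10.8 MHz, appears at 3.7 MHz.
Distinct values: {0.2 MHz, 2.7 MHz, 3.1 MHz, 3.7 MHz, 5.5 MHz}.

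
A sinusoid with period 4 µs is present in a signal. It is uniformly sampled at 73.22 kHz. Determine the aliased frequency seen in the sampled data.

30.34 kHz

T = 4 µs → f = 1/T = 250 kHz.
250 kHz mod fs = 30.34 kHz.
30.34 kHz ≤ fs/2 = 36.61 kHz, appears at 30.34 kHz.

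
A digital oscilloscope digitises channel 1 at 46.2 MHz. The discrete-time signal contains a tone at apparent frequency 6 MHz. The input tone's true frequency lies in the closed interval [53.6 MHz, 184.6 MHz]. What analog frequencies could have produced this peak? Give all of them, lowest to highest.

Frequencies that alias to 6 MHz are k·fs ± 6 MHz for integer k ≥ 0.
k=0: 6 MHz.
k=1: 40.2 MHz, 52.2 MHz.
k=2: 86.4 MHz, 98.4 MHz.
k=3: 132.6 MHz, 144.6 MHz.
k=4: 178.8 MHz, 190.8 MHz.
k=5: 225 MHz, 237 MHz.
Within [53.6 MHz, 184.6 MHz]: 86.4 MHz, 98.4 MHz, 132.6 MHz, 144.6 MHz, 178.8 MHz.

86.4 MHz, 98.4 MHz, 132.6 MHz, 144.6 MHz, 178.8 MHz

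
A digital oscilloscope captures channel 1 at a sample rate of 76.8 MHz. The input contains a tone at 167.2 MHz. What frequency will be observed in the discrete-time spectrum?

167.2 MHz mod fs = 13.6 MHz.
13.6 MHz ≤ fs/2 = 38.4 MHz, appears at 13.6 MHz.

13.6 MHz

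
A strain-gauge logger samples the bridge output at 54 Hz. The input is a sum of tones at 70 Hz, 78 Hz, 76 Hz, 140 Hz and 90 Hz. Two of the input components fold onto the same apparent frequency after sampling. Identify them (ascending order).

76 Hz, 140 Hz

fs/2 = 27 Hz.
70 Hz mod fs = 16 Hz.
16 Hz ≤ fs/2 = 27 Hz, appears at 16 Hz.
78 Hz mod fs = 24 Hz.
24 Hz ≤ fs/2 = 27 Hz, appears at 24 Hz.
76 Hz mod fs = 22 Hz.
22 Hz ≤ fs/2 = 27 Hz, appears at 22 Hz.
140 Hz mod fs = 32 Hz.
32 Hz > fs/2 = 27 Hz, folds to fs − 32 Hz = 22 Hz.
90 Hz mod fs = 36 Hz.
36 Hz > fs/2 = 27 Hz, folds to fs − 36 Hz = 18 Hz.
76 Hz and 140 Hz both map to 22 Hz.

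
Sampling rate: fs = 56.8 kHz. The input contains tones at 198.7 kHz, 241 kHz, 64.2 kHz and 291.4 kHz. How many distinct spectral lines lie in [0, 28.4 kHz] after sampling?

fs/2 = 28.4 kHz.
198.7 kHz mod fs = 28.3 kHz.
28.3 kHz ≤ fs/2 = 28.4 kHz, appears at 28.3 kHz.
241 kHz mod fs = 13.8 kHz.
13.8 kHz ≤ fs/2 = 28.4 kHz, appears at 13.8 kHz.
64.2 kHz mod fs = 7.4 kHz.
7.4 kHz ≤ fs/2 = 28.4 kHz, appears at 7.4 kHz.
291.4 kHz mod fs = 7.4 kHz.
7.4 kHz ≤ fs/2 = 28.4 kHz, appears at 7.4 kHz.
Distinct values: {7.4 kHz, 13.8 kHz, 28.3 kHz} → 3.

3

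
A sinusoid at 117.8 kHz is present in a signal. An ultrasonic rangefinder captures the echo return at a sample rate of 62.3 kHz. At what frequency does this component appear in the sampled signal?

6.8 kHz

117.8 kHz mod fs = 55.5 kHz.
55.5 kHz > fs/2 = 31.15 kHz, folds to fs − 55.5 kHz = 6.8 kHz.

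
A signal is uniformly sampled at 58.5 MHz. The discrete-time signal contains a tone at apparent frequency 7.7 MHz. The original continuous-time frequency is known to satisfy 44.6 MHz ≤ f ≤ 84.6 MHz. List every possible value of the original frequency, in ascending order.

50.8 MHz, 66.2 MHz

Frequencies that alias to 7.7 MHz are k·fs ± 7.7 MHz for integer k ≥ 0.
k=0: 7.7 MHz.
k=1: 50.8 MHz, 66.2 MHz.
k=2: 109.3 MHz, 124.7 MHz.
Within [44.6 MHz, 84.6 MHz]: 50.8 MHz, 66.2 MHz.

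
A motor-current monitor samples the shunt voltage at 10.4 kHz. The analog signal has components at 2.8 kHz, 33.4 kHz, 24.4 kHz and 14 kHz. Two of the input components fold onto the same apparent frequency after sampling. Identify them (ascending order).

14 kHz, 24.4 kHz

fs/2 = 5.2 kHz.
2.8 kHz ≤ fs/2 = 5.2 kHz, passes unchanged.
33.4 kHz mod fs = 2.2 kHz.
2.2 kHz ≤ fs/2 = 5.2 kHz, appears at 2.2 kHz.
24.4 kHz mod fs = 3.6 kHz.
3.6 kHz ≤ fs/2 = 5.2 kHz, appears at 3.6 kHz.
14 kHz mod fs = 3.6 kHz.
3.6 kHz ≤ fs/2 = 5.2 kHz, appears at 3.6 kHz.
14 kHz and 24.4 kHz both map to 3.6 kHz.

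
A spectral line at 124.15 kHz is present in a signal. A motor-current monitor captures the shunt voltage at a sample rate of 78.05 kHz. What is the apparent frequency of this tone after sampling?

124.15 kHz mod fs = 46.1 kHz.
46.1 kHz > fs/2 = 39.025 kHz, folds to fs − 46.1 kHz = 31.95 kHz.

31.95 kHz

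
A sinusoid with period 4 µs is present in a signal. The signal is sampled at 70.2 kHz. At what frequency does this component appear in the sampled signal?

30.8 kHz

T = 4 µs → f = 1/T = 250 kHz.
250 kHz mod fs = 39.4 kHz.
39.4 kHz > fs/2 = 35.1 kHz, folds to fs − 39.4 kHz = 30.8 kHz.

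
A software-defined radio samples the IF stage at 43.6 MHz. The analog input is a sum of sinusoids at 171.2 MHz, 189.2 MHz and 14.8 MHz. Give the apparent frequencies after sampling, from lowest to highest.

3.2 MHz, 14.8 MHz

fs/2 = 21.8 MHz.
171.2 MHz mod fs = 40.4 MHz.
40.4 MHz > fs/2 = 21.8 MHz, folds to fs − 40.4 MHz = 3.2 MHz.
189.2 MHz mod fs = 14.8 MHz.
14.8 MHz ≤ fs/2 = 21.8 MHz, appears at 14.8 MHz.
14.8 MHz ≤ fs/2 = 21.8 MHz, passes unchanged.
Distinct values: {3.2 MHz, 14.8 MHz}.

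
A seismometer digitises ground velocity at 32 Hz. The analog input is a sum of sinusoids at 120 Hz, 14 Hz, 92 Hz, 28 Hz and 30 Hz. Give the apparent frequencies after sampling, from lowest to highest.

2 Hz, 4 Hz, 8 Hz, 14 Hz

fs/2 = 16 Hz.
120 Hz mod fs = 24 Hz.
24 Hz > fs/2 = 16 Hz, folds to fs − 24 Hz = 8 Hz.
14 Hz ≤ fs/2 = 16 Hz, passes unchanged.
92 Hz mod fs = 28 Hz.
28 Hz > fs/2 = 16 Hz, folds to fs − 28 Hz = 4 Hz.
28 Hz > fs/2 = 16 Hz, folds to fs − 28 Hz = 4 Hz.
30 Hz > fs/2 = 16 Hz, folds to fs − 30 Hz = 2 Hz.
Distinct values: {2 Hz, 4 Hz, 8 Hz, 14 Hz}.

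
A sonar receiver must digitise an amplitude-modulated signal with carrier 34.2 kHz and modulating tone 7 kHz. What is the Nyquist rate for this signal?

82.4 kHz

AM sidebands sit at fc ± fm = 27.2 kHz and 41.2 kHz.
Highest-frequency component: 41.2 kHz.
Nyquist rate = 2 × 41.2 kHz = 82.4 kHz.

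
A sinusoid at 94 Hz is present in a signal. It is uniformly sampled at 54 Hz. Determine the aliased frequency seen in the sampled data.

14 Hz

94 Hz mod fs = 40 Hz.
40 Hz > fs/2 = 27 Hz, folds to fs − 40 Hz = 14 Hz.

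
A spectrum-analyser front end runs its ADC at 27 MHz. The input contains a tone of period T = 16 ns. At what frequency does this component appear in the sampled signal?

T = 16 ns → f = 1/T = 62.5 MHz.
62.5 MHz mod fs = 8.5 MHz.
8.5 MHz ≤ fs/2 = 13.5 MHz, appears at 8.5 MHz.

8.5 MHz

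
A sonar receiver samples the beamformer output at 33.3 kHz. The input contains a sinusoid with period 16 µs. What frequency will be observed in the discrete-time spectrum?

4.1 kHz

T = 16 µs → f = 1/T = 62.5 kHz.
62.5 kHz mod fs = 29.2 kHz.
29.2 kHz > fs/2 = 16.65 kHz, folds to fs − 29.2 kHz = 4.1 kHz.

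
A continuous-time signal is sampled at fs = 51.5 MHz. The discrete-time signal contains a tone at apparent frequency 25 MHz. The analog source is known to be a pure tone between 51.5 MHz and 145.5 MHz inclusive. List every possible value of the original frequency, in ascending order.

76.5 MHz, 78 MHz, 128 MHz, 129.5 MHz

Frequencies that alias to 25 MHz are k·fs ± 25 MHz for integer k ≥ 0.
k=0: 25 MHz.
k=1: 26.5 MHz, 76.5 MHz.
k=2: 78 MHz, 128 MHz.
k=3: 129.5 MHz, 179.5 MHz.
k=4: 181 MHz, 231 MHz.
Within [51.5 MHz, 145.5 MHz]: 76.5 MHz, 78 MHz, 128 MHz, 129.5 MHz.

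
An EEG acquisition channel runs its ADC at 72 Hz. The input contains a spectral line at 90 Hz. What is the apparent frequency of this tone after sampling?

90 Hz mod fs = 18 Hz.
18 Hz ≤ fs/2 = 36 Hz, appears at 18 Hz.

18 Hz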